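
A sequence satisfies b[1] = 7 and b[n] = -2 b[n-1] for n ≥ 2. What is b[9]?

1792

b[2] = -2(7) = -14
b[3] = -2(-14) = 28
b[4] = -2(28) = -56
b[5] = -2(-56) = 112
b[6] = -2(112) = -224
b[7] = -2(-224) = 448
b[8] = -2(448) = -896
b[9] = -2(-896) = 1792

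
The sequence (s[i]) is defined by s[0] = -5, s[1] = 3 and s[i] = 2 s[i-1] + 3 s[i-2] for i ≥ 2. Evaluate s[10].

s[2] = 2(3) + 3(-5) = -9
s[3] = 2(-9) + 3(3) = -9
s[4] = 2(-9) + 3(-9) = -45
s[5] = 2(-45) + 3(-9) = -117
s[6] = 2(-117) + 3(-45) = -369
s[7] = 2(-369) + 3(-117) = -1089
s[8] = 2(-1089) + 3(-369) = -3285
s[9] = 2(-3285) + 3(-1089) = -9837
s[10] = 2(-9837) + 3(-3285) = -29529

-29529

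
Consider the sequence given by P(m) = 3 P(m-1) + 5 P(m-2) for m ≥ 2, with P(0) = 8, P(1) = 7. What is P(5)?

3967

P(2) = 3·7 + 5·8 = 61
P(3) = 3·61 + 5·7 = 218
P(4) = 3·218 + 5·61 = 959
P(5) = 3·959 + 5·218 = 3967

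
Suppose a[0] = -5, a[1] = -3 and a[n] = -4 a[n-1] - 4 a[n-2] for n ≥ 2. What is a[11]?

a[2] = -4*(-3) - 4*(-5) = 32
a[3] = -4*32 - 4*(-3) = -116
a[4] = -4*(-116) - 4*32 = 336
a[5] = -4*336 - 4*(-116) = -880
a[6] = -4*(-880) - 4*336 = 2176
a[7] = -4*2176 - 4*(-880) = -5184
a[8] = -4*(-5184) - 4*2176 = 12032
a[9] = -4*12032 - 4*(-5184) = -27392
a[10] = -4*(-27392) - 4*12032 = 61440
a[11] = -4*61440 - 4*(-27392) = -136192

-136192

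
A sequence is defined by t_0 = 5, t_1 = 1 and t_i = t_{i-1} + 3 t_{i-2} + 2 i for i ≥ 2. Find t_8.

t_2 = 1 + 3(5) + 4 = 20
t_3 = 20 + 3(1) + 6 = 29
t_4 = 29 + 3(20) + 8 = 97
t_5 = 97 + 3(29) + 10 = 194
t_6 = 194 + 3(97) + 12 = 497
t_7 = 497 + 3(194) + 14 = 1093
t_8 = 1093 + 3(497) + 16 = 2600

2600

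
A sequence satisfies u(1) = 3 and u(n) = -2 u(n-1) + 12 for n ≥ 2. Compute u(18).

131076

The fixed point is 12/(1 + 2) = 4, so u(n) - 4 = -2(u(n-1) - 4).
Hence u(n) = -1·(-2)^{n-1} + 4.
u(18) = -1·(-2)^{17} + 4 = -1·-131072 + 4 = 131076.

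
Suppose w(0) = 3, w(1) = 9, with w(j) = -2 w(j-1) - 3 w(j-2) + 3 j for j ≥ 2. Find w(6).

w(2) = -2(9) - 3(3) + 6 = -21
w(3) = -2(-21) - 3(9) + 9 = 24
w(4) = -2(24) - 3(-21) + 12 = 27
w(5) = -2(27) - 3(24) + 15 = -111
w(6) = -2(-111) - 3(27) + 18 = 159

159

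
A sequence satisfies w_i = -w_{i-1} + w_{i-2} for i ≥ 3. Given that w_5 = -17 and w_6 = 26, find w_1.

-7

Rearranging, w_{i-2} = w_i + w_{i-1}.
w_4 = 26 + (-17) = 9
w_3 = -17 + 9 = -8
w_2 = 9 + (-8) = 1
w_1 = -8 + 1 = -7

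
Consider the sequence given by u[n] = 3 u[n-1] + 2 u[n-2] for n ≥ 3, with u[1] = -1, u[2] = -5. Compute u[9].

-34921

u[3] = 3*(-5) + 2*(-1) = -17
u[4] = 3*(-17) + 2*(-5) = -61
u[5] = 3*(-61) + 2*(-17) = -217
u[6] = 3*(-217) + 2*(-61) = -773
u[7] = 3*(-773) + 2*(-217) = -2753
u[8] = 3*(-2753) + 2*(-773) = -9805
u[9] = 3*(-9805) + 2*(-2753) = -34921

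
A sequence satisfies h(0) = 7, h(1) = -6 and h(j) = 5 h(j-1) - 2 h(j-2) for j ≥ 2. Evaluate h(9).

h(2) = 5*(-6) - 2*7 = -44
h(3) = 5*(-44) - 2*(-6) = -208
h(4) = 5*(-208) - 2*(-44) = -952
h(5) = 5*(-952) - 2*(-208) = -4344
h(6) = 5*(-4344) - 2*(-952) = -19816
h(7) = 5*(-19816) - 2*(-4344) = -90392
h(8) = 5*(-90392) - 2*(-19816) = -412328
h(9) = 5*(-412328) - 2*(-90392) = -1880856

-1880856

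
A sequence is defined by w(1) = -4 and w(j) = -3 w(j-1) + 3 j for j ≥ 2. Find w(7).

w(2) = -3*(-4) + 6 = 18
w(3) = -3*18 + 9 = -45
w(4) = -3*(-45) + 12 = 147
w(5) = -3*147 + 15 = -426
w(6) = -3*(-426) + 18 = 1296
w(7) = -3*1296 + 21 = -3867

-3867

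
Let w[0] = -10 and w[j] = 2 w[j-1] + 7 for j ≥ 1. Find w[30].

The fixed point is 7/(1 - 2) = -7, so w[j] + 7 = 2(w[j-1] + 7).
Hence w[j] = -3·2^j - 7.
w[30] = -3·2^{30} - 7 = -3·1073741824 - 7 = -3221225479.

-3221225479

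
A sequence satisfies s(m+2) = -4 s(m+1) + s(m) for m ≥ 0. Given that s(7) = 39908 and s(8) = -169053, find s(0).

Rearranging, s(m-2) = s(m) + 4 s(m-1).
s(6) = -169053 + 4(39908) = -9421
s(5) = 39908 + 4(-9421) = 2224
s(4) = -9421 + 4(2224) = -525
s(3) = 2224 + 4(-525) = 124
s(2) = -525 + 4(124) = -29
s(1) = 124 + 4(-29) = 8
s(0) = -29 + 4(8) = 3

3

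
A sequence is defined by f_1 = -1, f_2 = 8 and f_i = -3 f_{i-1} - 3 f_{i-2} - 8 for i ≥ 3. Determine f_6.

f_3 = -3·8 - 3·(-1) - 8 = -29
f_4 = -3·(-29) - 3·8 - 8 = 55
f_5 = -3·55 - 3·(-29) - 8 = -86
f_6 = -3·(-86) - 3·55 - 8 = 85

85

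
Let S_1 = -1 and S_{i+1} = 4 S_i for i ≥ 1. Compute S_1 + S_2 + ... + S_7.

S_2 = 4(-1) = -4
S_3 = 4(-4) = -16
S_4 = 4(-16) = -64
S_5 = 4(-64) = -256
S_6 = 4(-256) = -1024
S_7 = 4(-1024) = -4096
Sum = (-1) + (-4) + (-16) + (-64) + (-256) + (-1024) + (-4096) = -5461

-5461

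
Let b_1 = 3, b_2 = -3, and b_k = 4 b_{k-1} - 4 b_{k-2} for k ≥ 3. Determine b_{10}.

-19200

b_3 = 4*(-3) - 4*3 = -24
b_4 = 4*(-24) - 4*(-3) = -84
b_5 = 4*(-84) - 4*(-24) = -240
b_6 = 4*(-240) - 4*(-84) = -624
b_7 = 4*(-624) - 4*(-240) = -1536
b_8 = 4*(-1536) - 4*(-624) = -3648
b_9 = 4*(-3648) - 4*(-1536) = -8448
b_{10} = 4*(-8448) - 4*(-3648) = -19200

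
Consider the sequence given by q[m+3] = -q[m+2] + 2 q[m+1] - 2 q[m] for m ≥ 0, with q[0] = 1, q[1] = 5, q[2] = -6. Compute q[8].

q[3] = -(-6) + 2(5) - 2(1) = 14
q[4] = -14 + 2(-6) - 2(5) = -36
q[5] = -(-36) + 2(14) - 2(-6) = 76
q[6] = -76 + 2(-36) - 2(14) = -176
q[7] = -(-176) + 2(76) - 2(-36) = 400
q[8] = -400 + 2(-176) - 2(76) = -904

-904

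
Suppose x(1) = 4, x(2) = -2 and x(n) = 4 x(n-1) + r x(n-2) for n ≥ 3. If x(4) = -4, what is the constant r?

2

x(3) = -8 + 4r
x(4) = -32 + 14r
So -32 + 14r = -4, giving r = 2.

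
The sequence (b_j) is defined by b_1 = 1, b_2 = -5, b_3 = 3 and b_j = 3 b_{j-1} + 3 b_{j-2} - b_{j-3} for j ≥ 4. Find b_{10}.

b_4 = 3·3 + 3·(-5) - 1 = -7
b_5 = 3·(-7) + 3·3 - (-5) = -7
b_6 = 3·(-7) + 3·(-7) - 3 = -45
b_7 = 3·(-45) + 3·(-7) - (-7) = -149
b_8 = 3·(-149) + 3·(-45) - (-7) = -575
b_9 = 3·(-575) + 3·(-149) - (-45) = -2127
b_{10} = 3·(-2127) + 3·(-575) - (-149) = -7957

-7957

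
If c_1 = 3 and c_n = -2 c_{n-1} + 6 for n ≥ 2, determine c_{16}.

-32766

The fixed point is 6/(1 + 2) = 2, so c_n - 2 = -2(c_{n-1} - 2).
Hence c_n = 1·(-2)^{n-1} + 2.
c_{16} = 1·(-2)^{15} + 2 = 1·-32768 + 2 = -32766.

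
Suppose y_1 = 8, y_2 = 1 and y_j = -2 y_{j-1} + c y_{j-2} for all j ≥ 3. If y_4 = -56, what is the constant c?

4

y_3 = -2 + 8c
y_4 = 4 - 15c
So 4 - 15c = -56, giving c = 4.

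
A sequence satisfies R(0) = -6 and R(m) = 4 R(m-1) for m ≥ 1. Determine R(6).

-24576

R(1) = 4·(-6) = -24
R(2) = 4·(-24) = -96
R(3) = 4·(-96) = -384
R(4) = 4·(-384) = -1536
R(5) = 4·(-1536) = -6144
R(6) = 4·(-6144) = -24576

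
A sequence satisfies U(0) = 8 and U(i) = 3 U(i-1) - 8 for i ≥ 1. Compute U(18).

1549681960

The fixed point is -8/(1 - 3) = 4, so U(i) - 4 = 3(U(i-1) - 4).
Hence U(i) = 4·3^i + 4.
U(18) = 4·3^{18} + 4 = 4·387420489 + 4 = 1549681960.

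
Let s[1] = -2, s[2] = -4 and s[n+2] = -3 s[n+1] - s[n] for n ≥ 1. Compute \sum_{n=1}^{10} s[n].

-8910

s[3] = -3(-4) - (-2) = 14
s[4] = -3(14) - (-4) = -38
s[5] = -3(-38) - 14 = 100
s[6] = -3(100) - (-38) = -262
s[7] = -3(-262) - 100 = 686
s[8] = -3(686) - (-262) = -1796
s[9] = -3(-1796) - 686 = 4702
s[10] = -3(4702) - (-1796) = -12310
Sum = (-2) + (-4) + 14 + (-38) + 100 + (-262) + 686 + (-1796) + 4702 + (-12310) = -8910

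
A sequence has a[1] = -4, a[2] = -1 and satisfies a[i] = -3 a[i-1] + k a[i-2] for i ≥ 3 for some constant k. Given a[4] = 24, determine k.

3

a[3] = 3 - 4k
a[4] = -9 + 11k
So -9 + 11k = 24, giving k = 3.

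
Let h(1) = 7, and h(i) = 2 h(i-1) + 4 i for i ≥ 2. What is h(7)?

h(2) = 2(7) + 8 = 22
h(3) = 2(22) + 12 = 56
h(4) = 2(56) + 16 = 128
h(5) = 2(128) + 20 = 276
h(6) = 2(276) + 24 = 576
h(7) = 2(576) + 28 = 1180

1180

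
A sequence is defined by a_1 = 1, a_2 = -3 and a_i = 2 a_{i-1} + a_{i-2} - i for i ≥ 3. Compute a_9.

-2119

a_3 = 2·(-3) + 1 - 3 = -8
a_4 = 2·(-8) + (-3) - 4 = -23
a_5 = 2·(-23) + (-8) - 5 = -59
a_6 = 2·(-59) + (-23) - 6 = -147
a_7 = 2·(-147) + (-59) - 7 = -360
a_8 = 2·(-360) + (-147) - 8 = -875
a_9 = 2·(-875) + (-360) - 9 = -2119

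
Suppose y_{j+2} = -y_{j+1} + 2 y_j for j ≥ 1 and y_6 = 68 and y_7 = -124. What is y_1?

Rearranging, y_{j-2} = (y_j + y_{j-1}) / 2.
y_5 = (-124 + 68) / 2 = -56/2 = -28
y_4 = (68 + (-28)) / 2 = 40/2 = 20
y_3 = (-28 + 20) / 2 = -8/2 = -4
y_2 = (20 + (-4)) / 2 = 16/2 = 8
y_1 = (-4 + 8) / 2 = 4/2 = 2

2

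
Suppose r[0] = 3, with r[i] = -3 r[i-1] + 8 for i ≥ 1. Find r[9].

-19681

r[1] = -3·3 + 8 = -1
r[2] = -3·(-1) + 8 = 11
r[3] = -3·11 + 8 = -25
r[4] = -3·(-25) + 8 = 83
r[5] = -3·83 + 8 = -241
r[6] = -3·(-241) + 8 = 731
r[7] = -3·731 + 8 = -2185
r[8] = -3·(-2185) + 8 = 6563
r[9] = -3·6563 + 8 = -19681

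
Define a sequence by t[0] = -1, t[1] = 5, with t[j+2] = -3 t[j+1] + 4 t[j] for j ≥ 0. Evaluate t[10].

-1258291

t[2] = -3*5 + 4*(-1) = -19
t[3] = -3*(-19) + 4*5 = 77
t[4] = -3*77 + 4*(-19) = -307
t[5] = -3*(-307) + 4*77 = 1229
t[6] = -3*1229 + 4*(-307) = -4915
t[7] = -3*(-4915) + 4*1229 = 19661
t[8] = -3*19661 + 4*(-4915) = -78643
t[9] = -3*(-78643) + 4*19661 = 314573
t[10] = -3*314573 + 4*(-78643) = -1258291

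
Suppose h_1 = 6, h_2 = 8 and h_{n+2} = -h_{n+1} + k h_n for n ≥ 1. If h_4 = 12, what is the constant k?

2

h_3 = -8 + 6k
h_4 = 8 + 2k
So 8 + 2k = 12, giving k = 2.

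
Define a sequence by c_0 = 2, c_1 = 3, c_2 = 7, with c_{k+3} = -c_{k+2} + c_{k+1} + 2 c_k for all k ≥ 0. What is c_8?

-1

c_3 = -7 + 3 + 2(2) = 0
c_4 = -0 + 7 + 2(3) = 13
c_5 = -13 + 0 + 2(7) = 1
c_6 = -1 + 13 + 2(0) = 12
c_7 = -12 + 1 + 2(13) = 15
c_8 = -15 + 12 + 2(1) = -1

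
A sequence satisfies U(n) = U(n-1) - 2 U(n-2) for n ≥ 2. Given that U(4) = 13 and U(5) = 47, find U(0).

Rearranging, U(n-2) = (U(n) - U(n-1)) / -2.
U(3) = (47 - 13) / -2 = 34/-2 = -17
U(2) = (13 - (-17)) / -2 = 30/-2 = -15
U(1) = (-17 - (-15)) / -2 = -2/-2 = 1
U(0) = (-15 - 1) / -2 = -16/-2 = 8

8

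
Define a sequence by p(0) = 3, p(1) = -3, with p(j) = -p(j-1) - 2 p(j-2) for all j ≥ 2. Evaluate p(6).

21

p(2) = -(-3) - 2*3 = -3
p(3) = -(-3) - 2*(-3) = 9
p(4) = -9 - 2*(-3) = -3
p(5) = -(-3) - 2*9 = -15
p(6) = -(-15) - 2*(-3) = 21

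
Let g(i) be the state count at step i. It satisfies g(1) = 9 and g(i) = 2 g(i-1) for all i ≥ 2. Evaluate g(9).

2304

g(2) = 2*9 = 18
g(3) = 2*18 = 36
g(4) = 2*36 = 72
g(5) = 2*72 = 144
g(6) = 2*144 = 288
g(7) = 2*288 = 576
g(8) = 2*576 = 1152
g(9) = 2*1152 = 2304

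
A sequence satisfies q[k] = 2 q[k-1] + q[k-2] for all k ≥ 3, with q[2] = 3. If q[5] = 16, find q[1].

Let q[1] = y.
q[3] = 6 + y
q[4] = 15 + 2y
q[5] = 36 + 5y
So 36 + 5y = 16, giving y = -4.

-4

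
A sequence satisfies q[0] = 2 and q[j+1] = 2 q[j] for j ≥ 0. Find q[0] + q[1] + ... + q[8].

1022

q[1] = 2*2 = 4
q[2] = 2*4 = 8
q[3] = 2*8 = 16
q[4] = 2*16 = 32
q[5] = 2*32 = 64
q[6] = 2*64 = 128
q[7] = 2*128 = 256
q[8] = 2*256 = 512
Sum = 2 + 4 + 8 + 16 + 32 + 64 + 128 + 256 + 512 = 1022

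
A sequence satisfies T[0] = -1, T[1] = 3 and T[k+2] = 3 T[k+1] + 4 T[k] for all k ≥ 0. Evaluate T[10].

T[2] = 3·3 + 4·(-1) = 5
T[3] = 3·5 + 4·3 = 27
T[4] = 3·27 + 4·5 = 101
T[5] = 3·101 + 4·27 = 411
T[6] = 3·411 + 4·101 = 1637
T[7] = 3·1637 + 4·411 = 6555
T[8] = 3·6555 + 4·1637 = 26213
T[9] = 3·26213 + 4·6555 = 104859
T[10] = 3·104859 + 4·26213 = 419429

419429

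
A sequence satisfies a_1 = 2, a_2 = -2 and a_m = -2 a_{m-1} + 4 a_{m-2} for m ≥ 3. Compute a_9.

12032

a_3 = -2*(-2) + 4*2 = 12
a_4 = -2*12 + 4*(-2) = -32
a_5 = -2*(-32) + 4*12 = 112
a_6 = -2*112 + 4*(-32) = -352
a_7 = -2*(-352) + 4*112 = 1152
a_8 = -2*1152 + 4*(-352) = -3712
a_9 = -2*(-3712) + 4*1152 = 12032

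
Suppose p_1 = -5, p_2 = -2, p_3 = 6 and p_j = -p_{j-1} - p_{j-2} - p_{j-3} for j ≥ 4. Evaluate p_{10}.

-2

p_4 = -6 - (-2) - (-5) = 1
p_5 = -1 - 6 - (-2) = -5
p_6 = -(-5) - 1 - 6 = -2
p_7 = -(-2) - (-5) - 1 = 6
p_8 = -6 - (-2) - (-5) = 1
p_9 = -1 - 6 - (-2) = -5
p_{10} = -(-5) - 1 - 6 = -2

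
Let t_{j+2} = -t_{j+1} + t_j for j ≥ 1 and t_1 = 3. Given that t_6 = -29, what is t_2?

-4

Let t_2 = z.
t_3 = 3 - z
t_4 = -3 + 2z
t_5 = 6 - 3z
t_6 = -9 + 5z
So -9 + 5z = -29, giving z = -4.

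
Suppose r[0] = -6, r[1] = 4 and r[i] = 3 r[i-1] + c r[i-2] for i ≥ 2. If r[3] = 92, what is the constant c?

-4

r[2] = 12 - 6c
r[3] = 36 - 14c
So 36 - 14c = 92, giving c = -4.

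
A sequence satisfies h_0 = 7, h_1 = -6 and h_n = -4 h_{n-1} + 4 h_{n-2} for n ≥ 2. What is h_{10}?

h_2 = -4·(-6) + 4·7 = 52
h_3 = -4·52 + 4·(-6) = -232
h_4 = -4·(-232) + 4·52 = 1136
h_5 = -4·1136 + 4·(-232) = -5472
h_6 = -4·(-5472) + 4·1136 = 26432
h_7 = -4·26432 + 4·(-5472) = -127616
h_8 = -4·(-127616) + 4·26432 = 616192
h_9 = -4·616192 + 4·(-127616) = -2975232
h_{10} = -4·(-2975232) + 4·616192 = 14365696

14365696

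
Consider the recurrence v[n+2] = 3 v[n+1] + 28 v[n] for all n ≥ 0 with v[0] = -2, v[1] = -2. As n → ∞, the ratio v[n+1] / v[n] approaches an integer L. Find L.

The characteristic equation is r^2 - 3r - 28 = 0, which factors as (r - 7)(r + 4) = 0.
So the roots are 7 and -4. Since |7| > |-4| and the coefficient of 7^n is non-zero, the ratio tends to 7.

7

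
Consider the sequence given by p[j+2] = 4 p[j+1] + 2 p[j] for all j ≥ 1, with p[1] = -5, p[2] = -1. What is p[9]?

-101840

p[3] = 4(-1) + 2(-5) = -14
p[4] = 4(-14) + 2(-1) = -58
p[5] = 4(-58) + 2(-14) = -260
p[6] = 4(-260) + 2(-58) = -1156
p[7] = 4(-1156) + 2(-260) = -5144
p[8] = 4(-5144) + 2(-1156) = -22888
p[9] = 4(-22888) + 2(-5144) = -101840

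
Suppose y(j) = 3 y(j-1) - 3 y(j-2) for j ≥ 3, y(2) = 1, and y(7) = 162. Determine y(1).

Let y(1) = x.
y(3) = 3 - 3x
y(4) = 6 - 9x
y(5) = 9 - 18x
y(6) = 9 - 27x
y(7) = -27x
So -27x = 162, giving x = -6.

-6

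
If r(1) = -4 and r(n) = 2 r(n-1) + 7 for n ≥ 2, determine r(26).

The fixed point is 7/(1 - 2) = -7, so r(n) + 7 = 2(r(n-1) + 7).
Hence r(n) = 3·2^{n-1} - 7.
r(26) = 3·2^{25} - 7 = 3·33554432 - 7 = 100663289.

100663289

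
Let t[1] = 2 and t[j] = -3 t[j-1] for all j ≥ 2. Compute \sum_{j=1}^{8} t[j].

-3280

t[2] = -3(2) = -6
t[3] = -3(-6) = 18
t[4] = -3(18) = -54
t[5] = -3(-54) = 162
t[6] = -3(162) = -486
t[7] = -3(-486) = 1458
t[8] = -3(1458) = -4374
Sum = 2 + (-6) + 18 + (-54) + 162 + (-486) + 1458 + (-4374) = -3280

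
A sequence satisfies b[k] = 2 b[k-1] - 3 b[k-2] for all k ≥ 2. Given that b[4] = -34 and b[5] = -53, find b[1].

Rearranging, b[k-2] = (b[k] - 2 b[k-1]) / -3.
b[3] = (-53 - 2(-34)) / -3 = 15/-3 = -5
b[2] = (-34 - 2(-5)) / -3 = -24/-3 = 8
b[1] = (-5 - 2(8)) / -3 = -21/-3 = 7

7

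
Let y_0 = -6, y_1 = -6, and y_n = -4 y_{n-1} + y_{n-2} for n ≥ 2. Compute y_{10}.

1906866

y_2 = -4*(-6) + (-6) = 18
y_3 = -4*18 + (-6) = -78
y_4 = -4*(-78) + 18 = 330
y_5 = -4*330 + (-78) = -1398
y_6 = -4*(-1398) + 330 = 5922
y_7 = -4*5922 + (-1398) = -25086
y_8 = -4*(-25086) + 5922 = 106266
y_9 = -4*106266 + (-25086) = -450150
y_{10} = -4*(-450150) + 106266 = 1906866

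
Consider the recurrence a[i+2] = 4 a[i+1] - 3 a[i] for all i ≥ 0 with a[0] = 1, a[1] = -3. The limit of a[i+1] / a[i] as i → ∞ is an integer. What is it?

3

The characteristic equation is r^2 - 4r + 3 = 0, which factors as (r - 3)(r - 1) = 0.
So the roots are 3 and 1. Since |3| > |1| and the coefficient of 3^i is non-zero, the ratio tends to 3.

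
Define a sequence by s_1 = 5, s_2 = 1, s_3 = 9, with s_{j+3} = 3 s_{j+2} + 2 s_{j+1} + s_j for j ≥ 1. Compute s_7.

s_4 = 3*9 + 2*1 + 5 = 34
s_5 = 3*34 + 2*9 + 1 = 121
s_6 = 3*121 + 2*34 + 9 = 440
s_7 = 3*440 + 2*121 + 34 = 1596

1596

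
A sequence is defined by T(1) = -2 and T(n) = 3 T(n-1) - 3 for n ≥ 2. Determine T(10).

T(2) = 3*(-2) - 3 = -9
T(3) = 3*(-9) - 3 = -30
T(4) = 3*(-30) - 3 = -93
T(5) = 3*(-93) - 3 = -282
T(6) = 3*(-282) - 3 = -849
T(7) = 3*(-849) - 3 = -2550
T(8) = 3*(-2550) - 3 = -7653
T(9) = 3*(-7653) - 3 = -22962
T(10) = 3*(-22962) - 3 = -68889

-68889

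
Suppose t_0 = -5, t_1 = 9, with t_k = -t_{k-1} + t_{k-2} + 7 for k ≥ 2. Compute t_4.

t_2 = -9 + (-5) + 7 = -7
t_3 = -(-7) + 9 + 7 = 23
t_4 = -23 + (-7) + 7 = -23

-23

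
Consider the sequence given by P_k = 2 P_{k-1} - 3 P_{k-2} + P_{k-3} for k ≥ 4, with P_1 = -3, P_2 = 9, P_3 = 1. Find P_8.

179

P_4 = 2*1 - 3*9 + (-3) = -28
P_5 = 2*(-28) - 3*1 + 9 = -50
P_6 = 2*(-50) - 3*(-28) + 1 = -15
P_7 = 2*(-15) - 3*(-50) + (-28) = 92
P_8 = 2*92 - 3*(-15) + (-50) = 179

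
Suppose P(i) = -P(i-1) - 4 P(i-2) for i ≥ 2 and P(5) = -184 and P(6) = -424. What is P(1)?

Rearranging, P(i-2) = (P(i) + P(i-1)) / -4.
P(4) = (-424 + (-184)) / -4 = -608/-4 = 152
P(3) = (-184 + 152) / -4 = -32/-4 = 8
P(2) = (152 + 8) / -4 = 160/-4 = -40
P(1) = (8 + (-40)) / -4 = -32/-4 = 8

8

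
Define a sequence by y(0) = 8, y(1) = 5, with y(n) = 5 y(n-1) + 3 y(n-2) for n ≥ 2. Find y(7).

y(2) = 5(5) + 3(8) = 49
y(3) = 5(49) + 3(5) = 260
y(4) = 5(260) + 3(49) = 1447
y(5) = 5(1447) + 3(260) = 8015
y(6) = 5(8015) + 3(1447) = 44416
y(7) = 5(44416) + 3(8015) = 246125

246125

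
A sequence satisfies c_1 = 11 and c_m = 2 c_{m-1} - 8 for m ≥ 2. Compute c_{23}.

12582920

The fixed point is -8/(1 - 2) = 8, so c_m - 8 = 2(c_{m-1} - 8).
Hence c_m = 3·2^{m-1} + 8.
c_{23} = 3·2^{22} + 8 = 3·4194304 + 8 = 12582920.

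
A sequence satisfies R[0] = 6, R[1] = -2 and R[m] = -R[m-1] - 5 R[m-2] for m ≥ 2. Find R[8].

-588

R[2] = -(-2) - 5(6) = -28
R[3] = -(-28) - 5(-2) = 38
R[4] = -38 - 5(-28) = 102
R[5] = -102 - 5(38) = -292
R[6] = -(-292) - 5(102) = -218
R[7] = -(-218) - 5(-292) = 1678
R[8] = -1678 - 5(-218) = -588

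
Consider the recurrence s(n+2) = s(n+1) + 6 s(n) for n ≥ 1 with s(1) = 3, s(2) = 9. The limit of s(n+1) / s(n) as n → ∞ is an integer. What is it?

3

The characteristic equation is r^2 - r - 6 = 0, which factors as (r - 3)(r + 2) = 0.
So the roots are 3 and -2. Since |3| > |-2| and the coefficient of 3^n is non-zero, the ratio tends to 3.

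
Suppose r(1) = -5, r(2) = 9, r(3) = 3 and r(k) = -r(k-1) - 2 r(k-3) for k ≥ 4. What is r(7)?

r(4) = -3 - 2(-5) = 7
r(5) = -7 - 2(9) = -25
r(6) = -(-25) - 2(3) = 19
r(7) = -19 - 2(7) = -33

-33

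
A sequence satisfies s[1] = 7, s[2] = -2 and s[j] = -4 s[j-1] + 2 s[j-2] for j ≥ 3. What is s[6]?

s[3] = -4*(-2) + 2*7 = 22
s[4] = -4*22 + 2*(-2) = -92
s[5] = -4*(-92) + 2*22 = 412
s[6] = -4*412 + 2*(-92) = -1832

-1832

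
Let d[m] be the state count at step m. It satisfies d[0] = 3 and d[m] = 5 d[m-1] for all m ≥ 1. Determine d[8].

d[1] = 5(3) = 15
d[2] = 5(15) = 75
d[3] = 5(75) = 375
d[4] = 5(375) = 1875
d[5] = 5(1875) = 9375
d[6] = 5(9375) = 46875
d[7] = 5(46875) = 234375
d[8] = 5(234375) = 1171875

1171875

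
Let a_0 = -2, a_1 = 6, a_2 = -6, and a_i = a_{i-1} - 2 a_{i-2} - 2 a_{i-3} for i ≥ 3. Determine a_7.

a_3 = (-6) - 2·6 - 2·(-2) = -14
a_4 = (-14) - 2·(-6) - 2·6 = -14
a_5 = (-14) - 2·(-14) - 2·(-6) = 26
a_6 = 26 - 2·(-14) - 2·(-14) = 82
a_7 = 82 - 2·26 - 2·(-14) = 58

58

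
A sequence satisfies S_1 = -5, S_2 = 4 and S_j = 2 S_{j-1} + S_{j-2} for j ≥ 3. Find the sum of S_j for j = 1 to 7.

226

S_3 = 2·4 + (-5) = 3
S_4 = 2·3 + 4 = 10
S_5 = 2·10 + 3 = 23
S_6 = 2·23 + 10 = 56
S_7 = 2·56 + 23 = 135
Sum = (-5) + 4 + 3 + 10 + 23 + 56 + 135 = 226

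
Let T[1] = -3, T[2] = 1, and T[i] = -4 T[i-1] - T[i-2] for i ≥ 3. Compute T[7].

T[3] = -4·1 - (-3) = -1
T[4] = -4·(-1) - 1 = 3
T[5] = -4·3 - (-1) = -11
T[6] = -4·(-11) - 3 = 41
T[7] = -4·41 - (-11) = -153

-153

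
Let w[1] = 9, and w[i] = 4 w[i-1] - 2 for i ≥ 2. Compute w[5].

2134

w[2] = 4·9 - 2 = 34
w[3] = 4·34 - 2 = 134
w[4] = 4·134 - 2 = 534
w[5] = 4·534 - 2 = 2134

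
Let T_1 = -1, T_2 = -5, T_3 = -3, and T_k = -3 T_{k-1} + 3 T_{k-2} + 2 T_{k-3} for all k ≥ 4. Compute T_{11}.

25601

T_4 = -3(-3) + 3(-5) + 2(-1) = -8
T_5 = -3(-8) + 3(-3) + 2(-5) = 5
T_6 = -3(5) + 3(-8) + 2(-3) = -45
T_7 = -3(-45) + 3(5) + 2(-8) = 134
T_8 = -3(134) + 3(-45) + 2(5) = -527
T_9 = -3(-527) + 3(134) + 2(-45) = 1893
T_{10} = -3(1893) + 3(-527) + 2(134) = -6992
T_{11} = -3(-6992) + 3(1893) + 2(-527) = 25601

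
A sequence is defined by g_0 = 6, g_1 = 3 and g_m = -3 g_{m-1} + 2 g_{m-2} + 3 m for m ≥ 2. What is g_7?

-2706

g_2 = -3*3 + 2*6 + 6 = 9
g_3 = -3*9 + 2*3 + 9 = -12
g_4 = -3*(-12) + 2*9 + 12 = 66
g_5 = -3*66 + 2*(-12) + 15 = -207
g_6 = -3*(-207) + 2*66 + 18 = 771
g_7 = -3*771 + 2*(-207) + 21 = -2706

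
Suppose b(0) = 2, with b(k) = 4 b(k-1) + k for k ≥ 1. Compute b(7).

40047

b(1) = 4·2 + 1 = 9
b(2) = 4·9 + 2 = 38
b(3) = 4·38 + 3 = 155
b(4) = 4·155 + 4 = 624
b(5) = 4·624 + 5 = 2501
b(6) = 4·2501 + 6 = 10010
b(7) = 4·10010 + 7 = 40047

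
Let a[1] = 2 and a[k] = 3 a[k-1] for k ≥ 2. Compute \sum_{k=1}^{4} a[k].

a[2] = 3(2) = 6
a[3] = 3(6) = 18
a[4] = 3(18) = 54
Sum = 2 + 6 + 18 + 54 = 80

80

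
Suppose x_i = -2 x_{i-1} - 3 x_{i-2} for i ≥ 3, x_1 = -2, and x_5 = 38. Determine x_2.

8

Let x_2 = w.
x_3 = 6 - 2w
x_4 = -12 + w
x_5 = 6 + 4w
So 6 + 4w = 38, giving w = 8.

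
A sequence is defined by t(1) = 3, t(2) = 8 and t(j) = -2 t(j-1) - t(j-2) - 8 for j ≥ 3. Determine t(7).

-87

t(3) = -2*8 - 3 - 8 = -27
t(4) = -2*(-27) - 8 - 8 = 38
t(5) = -2*38 - (-27) - 8 = -57
t(6) = -2*(-57) - 38 - 8 = 68
t(7) = -2*68 - (-57) - 8 = -87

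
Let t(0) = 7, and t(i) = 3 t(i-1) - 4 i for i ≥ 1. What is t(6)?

2931

t(1) = 3*7 - 4 = 17
t(2) = 3*17 - 8 = 43
t(3) = 3*43 - 12 = 117
t(4) = 3*117 - 16 = 335
t(5) = 3*335 - 20 = 985
t(6) = 3*985 - 24 = 2931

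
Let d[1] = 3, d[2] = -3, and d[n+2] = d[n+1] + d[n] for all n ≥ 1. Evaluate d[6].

d[3] = (-3) + 3 = 0
d[4] = 0 + (-3) = -3
d[5] = (-3) + 0 = -3
d[6] = (-3) + (-3) = -6

-6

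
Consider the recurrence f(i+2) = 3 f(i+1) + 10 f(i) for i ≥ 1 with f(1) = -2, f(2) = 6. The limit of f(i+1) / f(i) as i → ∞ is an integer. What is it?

5

The characteristic equation is r^2 - 3r - 10 = 0, which factors as (r - 5)(r + 2) = 0.
So the roots are 5 and -2. Since |5| > |-2| and the coefficient of 5^i is non-zero, the ratio tends to 5.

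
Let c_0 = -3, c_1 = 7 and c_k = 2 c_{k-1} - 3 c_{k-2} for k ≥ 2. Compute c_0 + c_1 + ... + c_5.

c_2 = 2*7 - 3*(-3) = 23
c_3 = 2*23 - 3*7 = 25
c_4 = 2*25 - 3*23 = -19
c_5 = 2*(-19) - 3*25 = -113
Sum = (-3) + 7 + 23 + 25 + (-19) + (-113) = -80

-80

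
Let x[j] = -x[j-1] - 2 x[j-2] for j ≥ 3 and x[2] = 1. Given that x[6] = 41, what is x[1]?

-7

Let x[1] = w.
x[3] = -1 - 2w
x[4] = -1 + 2w
x[5] = 3 + 2w
x[6] = -1 - 6w
So -1 - 6w = 41, giving w = -7.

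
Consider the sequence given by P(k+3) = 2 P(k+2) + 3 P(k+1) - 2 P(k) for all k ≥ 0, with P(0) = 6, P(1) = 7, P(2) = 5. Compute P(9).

P(3) = 2·5 + 3·7 - 2·6 = 19
P(4) = 2·19 + 3·5 - 2·7 = 39
P(5) = 2·39 + 3·19 - 2·5 = 125
P(6) = 2·125 + 3·39 - 2·19 = 329
P(7) = 2·329 + 3·125 - 2·39 = 955
P(8) = 2·955 + 3·329 - 2·125 = 2647
P(9) = 2·2647 + 3·955 - 2·329 = 7501

7501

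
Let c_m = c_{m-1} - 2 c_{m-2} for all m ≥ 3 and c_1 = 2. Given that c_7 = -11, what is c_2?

-3

Let c_2 = v.
c_3 = -4 + v
c_4 = -4 - v
c_5 = 4 - 3v
c_6 = 12 - v
c_7 = 4 + 5v
So 4 + 5v = -11, giving v = -3.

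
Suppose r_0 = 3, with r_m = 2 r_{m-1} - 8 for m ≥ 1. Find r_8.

-1272

r_1 = 2(3) - 8 = -2
r_2 = 2(-2) - 8 = -12
r_3 = 2(-12) - 8 = -32
r_4 = 2(-32) - 8 = -72
r_5 = 2(-72) - 8 = -152
r_6 = 2(-152) - 8 = -312
r_7 = 2(-312) - 8 = -632
r_8 = 2(-632) - 8 = -1272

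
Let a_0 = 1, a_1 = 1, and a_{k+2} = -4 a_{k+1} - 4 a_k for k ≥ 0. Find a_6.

-512

a_2 = -4(1) - 4(1) = -8
a_3 = -4(-8) - 4(1) = 28
a_4 = -4(28) - 4(-8) = -80
a_5 = -4(-80) - 4(28) = 208
a_6 = -4(208) - 4(-80) = -512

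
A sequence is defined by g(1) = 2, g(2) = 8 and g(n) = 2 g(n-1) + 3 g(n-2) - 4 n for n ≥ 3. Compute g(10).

g(3) = 2(8) + 3(2) - 12 = 10
g(4) = 2(10) + 3(8) - 16 = 28
g(5) = 2(28) + 3(10) - 20 = 66
g(6) = 2(66) + 3(28) - 24 = 192
g(7) = 2(192) + 3(66) - 28 = 554
g(8) = 2(554) + 3(192) - 32 = 1652
g(9) = 2(1652) + 3(554) - 36 = 4930
g(10) = 2(4930) + 3(1652) - 40 = 14776

14776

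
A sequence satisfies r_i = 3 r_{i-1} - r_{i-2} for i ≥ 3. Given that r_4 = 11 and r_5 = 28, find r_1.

Rearranging, r_{i-2} = -(r_i - 3 r_{i-1}).
r_3 = -(28 - 3·11) = 5
r_2 = -(11 - 3·5) = 4
r_1 = -(5 - 3·4) = 7

7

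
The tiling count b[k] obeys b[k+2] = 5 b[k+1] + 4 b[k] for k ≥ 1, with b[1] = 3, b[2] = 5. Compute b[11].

b[3] = 5·5 + 4·3 = 37
b[4] = 5·37 + 4·5 = 205
b[5] = 5·205 + 4·37 = 1173
b[6] = 5·1173 + 4·205 = 6685
b[7] = 5·6685 + 4·1173 = 38117
b[8] = 5·38117 + 4·6685 = 217325
b[9] = 5·217325 + 4·38117 = 1239093
b[10] = 5·1239093 + 4·217325 = 7064765
b[11] = 5·7064765 + 4·1239093 = 40280197

40280197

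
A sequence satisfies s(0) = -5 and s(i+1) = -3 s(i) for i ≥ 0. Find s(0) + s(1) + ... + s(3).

s(1) = -3*(-5) = 15
s(2) = -3*15 = -45
s(3) = -3*(-45) = 135
Sum = (-5) + 15 + (-45) + 135 = 100

100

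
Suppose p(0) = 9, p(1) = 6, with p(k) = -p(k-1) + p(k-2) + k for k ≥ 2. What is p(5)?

p(2) = -6 + 9 + 2 = 5
p(3) = -5 + 6 + 3 = 4
p(4) = -4 + 5 + 4 = 5
p(5) = -5 + 4 + 5 = 4

4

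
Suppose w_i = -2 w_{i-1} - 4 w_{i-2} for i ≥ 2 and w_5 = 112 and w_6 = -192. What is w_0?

-3

Rearranging, w_{i-2} = (w_i + 2 w_{i-1}) / -4.
w_4 = (-192 + 2·112) / -4 = 32/-4 = -8
w_3 = (112 + 2·(-8)) / -4 = 96/-4 = -24
w_2 = (-8 + 2·(-24)) / -4 = -56/-4 = 14
w_1 = (-24 + 2·14) / -4 = 4/-4 = -1
w_0 = (14 + 2·(-1)) / -4 = 12/-4 = -3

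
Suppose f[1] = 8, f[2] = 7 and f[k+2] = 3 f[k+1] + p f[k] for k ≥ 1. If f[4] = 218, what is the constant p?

5

f[3] = 21 + 8p
f[4] = 63 + 31p
So 63 + 31p = 218, giving p = 5.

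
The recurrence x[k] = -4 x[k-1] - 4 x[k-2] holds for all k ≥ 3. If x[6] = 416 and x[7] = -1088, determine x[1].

Rearranging, x[k-2] = (x[k] + 4 x[k-1]) / -4.
x[5] = (-1088 + 4*416) / -4 = 576/-4 = -144
x[4] = (416 + 4*(-144)) / -4 = -160/-4 = 40
x[3] = (-144 + 4*40) / -4 = 16/-4 = -4
x[2] = (40 + 4*(-4)) / -4 = 24/-4 = -6
x[1] = (-4 + 4*(-6)) / -4 = -28/-4 = 7

7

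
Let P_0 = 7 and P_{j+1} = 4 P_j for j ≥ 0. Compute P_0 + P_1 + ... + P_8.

611667

P_1 = 4(7) = 28
P_2 = 4(28) = 112
P_3 = 4(112) = 448
P_4 = 4(448) = 1792
P_5 = 4(1792) = 7168
P_6 = 4(7168) = 28672
P_7 = 4(28672) = 114688
P_8 = 4(114688) = 458752
Sum = 7 + 28 + 112 + 448 + 1792 + 7168 + 28672 + 114688 + 458752 = 611667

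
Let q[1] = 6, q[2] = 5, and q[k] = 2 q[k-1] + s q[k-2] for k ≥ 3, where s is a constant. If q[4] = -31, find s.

q[3] = 10 + 6s
q[4] = 20 + 17s
So 20 + 17s = -31, giving s = -3.

-3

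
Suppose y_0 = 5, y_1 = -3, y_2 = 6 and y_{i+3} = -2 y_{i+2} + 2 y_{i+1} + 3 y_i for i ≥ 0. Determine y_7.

-27

y_3 = -2·6 + 2·(-3) + 3·5 = -3
y_4 = -2·(-3) + 2·6 + 3·(-3) = 9
y_5 = -2·9 + 2·(-3) + 3·6 = -6
y_6 = -2·(-6) + 2·9 + 3·(-3) = 21
y_7 = -2·21 + 2·(-6) + 3·9 = -27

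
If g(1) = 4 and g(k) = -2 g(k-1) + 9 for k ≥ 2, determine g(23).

4194307

The fixed point is 9/(1 + 2) = 3, so g(k) - 3 = -2(g(k-1) - 3).
Hence g(k) = 1·(-2)^{k-1} + 3.
g(23) = 1·(-2)^{22} + 3 = 1·4194304 + 3 = 4194307.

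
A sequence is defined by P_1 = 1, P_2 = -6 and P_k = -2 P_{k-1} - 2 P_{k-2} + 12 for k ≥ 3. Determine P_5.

8

P_3 = -2*(-6) - 2*1 + 12 = 22
P_4 = -2*22 - 2*(-6) + 12 = -20
P_5 = -2*(-20) - 2*22 + 12 = 8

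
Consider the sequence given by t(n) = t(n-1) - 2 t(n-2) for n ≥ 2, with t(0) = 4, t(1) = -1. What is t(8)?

t(2) = (-1) - 2(4) = -9
t(3) = (-9) - 2(-1) = -7
t(4) = (-7) - 2(-9) = 11
t(5) = 11 - 2(-7) = 25
t(6) = 25 - 2(11) = 3
t(7) = 3 - 2(25) = -47
t(8) = (-47) - 2(3) = -53

-53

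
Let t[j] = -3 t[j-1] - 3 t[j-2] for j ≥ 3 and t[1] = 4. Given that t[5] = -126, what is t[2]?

6

Let t[2] = z.
t[3] = -12 - 3z
t[4] = 36 + 6z
t[5] = -72 - 9z
So -72 - 9z = -126, giving z = 6.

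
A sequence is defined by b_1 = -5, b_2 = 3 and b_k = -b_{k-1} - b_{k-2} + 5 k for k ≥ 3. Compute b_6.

b_3 = -3 - (-5) + 15 = 17
b_4 = -17 - 3 + 20 = 0
b_5 = -0 - 17 + 25 = 8
b_6 = -8 - 0 + 30 = 22

22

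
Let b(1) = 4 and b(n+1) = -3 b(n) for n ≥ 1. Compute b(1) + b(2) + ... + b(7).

2188

b(2) = -3(4) = -12
b(3) = -3(-12) = 36
b(4) = -3(36) = -108
b(5) = -3(-108) = 324
b(6) = -3(324) = -972
b(7) = -3(-972) = 2916
Sum = 4 + (-12) + 36 + (-108) + 324 + (-972) + 2916 = 2188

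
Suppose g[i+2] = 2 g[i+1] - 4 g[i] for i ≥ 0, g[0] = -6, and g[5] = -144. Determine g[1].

Let g[1] = z.
g[2] = 24 + 2z
g[3] = 48
g[4] = -8z
g[5] = -192 - 16z
So -192 - 16z = -144, giving z = -3.

-3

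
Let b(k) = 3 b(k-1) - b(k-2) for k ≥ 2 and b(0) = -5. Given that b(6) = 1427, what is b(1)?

Let b(1) = y.
b(2) = 5 + 3y
b(3) = 15 + 8y
b(4) = 40 + 21y
b(5) = 105 + 55y
b(6) = 275 + 144y
So 275 + 144y = 1427, giving y = 8.

8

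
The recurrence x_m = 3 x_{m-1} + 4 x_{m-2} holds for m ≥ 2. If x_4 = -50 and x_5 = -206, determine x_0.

Rearranging, x_{m-2} = (x_m - 3 x_{m-1}) / 4.
x_3 = (-206 - 3·(-50)) / 4 = -56/4 = -14
x_2 = (-50 - 3·(-14)) / 4 = -8/4 = -2
x_1 = (-14 - 3·(-2)) / 4 = -8/4 = -2
x_0 = (-2 - 3·(-2)) / 4 = 4/4 = 1

1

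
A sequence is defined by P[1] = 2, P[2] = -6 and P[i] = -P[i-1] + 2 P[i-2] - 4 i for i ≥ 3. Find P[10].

-838

P[3] = -(-6) + 2·2 - 12 = -2
P[4] = -(-2) + 2·(-6) - 16 = -26
P[5] = -(-26) + 2·(-2) - 20 = 2
P[6] = -2 + 2·(-26) - 24 = -78
P[7] = -(-78) + 2·2 - 28 = 54
P[8] = -54 + 2·(-78) - 32 = -242
P[9] = -(-242) + 2·54 - 36 = 314
P[10] = -314 + 2·(-242) - 40 = -838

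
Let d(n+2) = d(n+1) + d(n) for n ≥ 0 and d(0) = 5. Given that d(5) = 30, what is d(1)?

Let d(1) = z.
d(2) = 5 + z
d(3) = 5 + 2z
d(4) = 10 + 3z
d(5) = 15 + 5z
So 15 + 5z = 30, giving z = 3.

3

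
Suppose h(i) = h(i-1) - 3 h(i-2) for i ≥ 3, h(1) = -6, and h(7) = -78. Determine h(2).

Let h(2) = v.
h(3) = 18 + v
h(4) = 18 - 2v
h(5) = -36 - 5v
h(6) = -90 + v
h(7) = 18 + 16v
So 18 + 16v = -78, giving v = -6.

-6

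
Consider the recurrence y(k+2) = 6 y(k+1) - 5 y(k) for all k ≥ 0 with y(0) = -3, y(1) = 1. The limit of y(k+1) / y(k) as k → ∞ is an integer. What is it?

The characteristic equation is r^2 - 6r + 5 = 0, which factors as (r - 5)(r - 1) = 0.
So the roots are 5 and 1. Since |5| > |1| and the coefficient of 5^k is non-zero, the ratio tends to 5.

5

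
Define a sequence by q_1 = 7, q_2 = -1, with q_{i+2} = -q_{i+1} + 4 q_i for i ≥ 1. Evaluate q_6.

-281

q_3 = -(-1) + 4(7) = 29
q_4 = -29 + 4(-1) = -33
q_5 = -(-33) + 4(29) = 149
q_6 = -149 + 4(-33) = -281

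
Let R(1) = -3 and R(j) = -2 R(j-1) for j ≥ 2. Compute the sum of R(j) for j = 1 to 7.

R(2) = -2*(-3) = 6
R(3) = -2*6 = -12
R(4) = -2*(-12) = 24
R(5) = -2*24 = -48
R(6) = -2*(-48) = 96
R(7) = -2*96 = -192
Sum = (-3) + 6 + (-12) + 24 + (-48) + 96 + (-192) = -129

-129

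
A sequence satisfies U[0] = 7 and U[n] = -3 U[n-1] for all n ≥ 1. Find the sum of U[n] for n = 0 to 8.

34447

U[1] = -3*7 = -21
U[2] = -3*(-21) = 63
U[3] = -3*63 = -189
U[4] = -3*(-189) = 567
U[5] = -3*567 = -1701
U[6] = -3*(-1701) = 5103
U[7] = -3*5103 = -15309
U[8] = -3*(-15309) = 45927
Sum = 7 + (-21) + 63 + (-189) + 567 + (-1701) + 5103 + (-15309) + 45927 = 34447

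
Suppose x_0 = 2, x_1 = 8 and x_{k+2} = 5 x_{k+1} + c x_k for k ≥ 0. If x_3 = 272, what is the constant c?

4

x_2 = 40 + 2c
x_3 = 200 + 18c
So 200 + 18c = 272, giving c = 4.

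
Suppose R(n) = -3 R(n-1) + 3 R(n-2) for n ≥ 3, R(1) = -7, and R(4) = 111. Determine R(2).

Let R(2) = z.
R(3) = -21 - 3z
R(4) = 63 + 12z
So 63 + 12z = 111, giving z = 4.

4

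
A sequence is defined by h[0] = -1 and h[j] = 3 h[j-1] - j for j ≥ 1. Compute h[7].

-3823

h[1] = 3*(-1) - 1 = -4
h[2] = 3*(-4) - 2 = -14
h[3] = 3*(-14) - 3 = -45
h[4] = 3*(-45) - 4 = -139
h[5] = 3*(-139) - 5 = -422
h[6] = 3*(-422) - 6 = -1272
h[7] = 3*(-1272) - 7 = -3823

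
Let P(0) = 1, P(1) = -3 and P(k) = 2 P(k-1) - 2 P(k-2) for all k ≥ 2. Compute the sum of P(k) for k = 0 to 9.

P(2) = 2·(-3) - 2·1 = -8
P(3) = 2·(-8) - 2·(-3) = -10
P(4) = 2·(-10) - 2·(-8) = -4
P(5) = 2·(-4) - 2·(-10) = 12
P(6) = 2·12 - 2·(-4) = 32
P(7) = 2·32 - 2·12 = 40
P(8) = 2·40 - 2·32 = 16
P(9) = 2·16 - 2·40 = -48
Sum = 1 + (-3) + (-8) + (-10) + (-4) + 12 + 32 + 40 + 16 + (-48) = 28

28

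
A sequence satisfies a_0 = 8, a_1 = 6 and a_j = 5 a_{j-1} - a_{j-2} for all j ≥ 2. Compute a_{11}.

a_2 = 5*6 - 8 = 22
a_3 = 5*22 - 6 = 104
a_4 = 5*104 - 22 = 498
a_5 = 5*498 - 104 = 2386
a_6 = 5*2386 - 498 = 11432
a_7 = 5*11432 - 2386 = 54774
a_8 = 5*54774 - 11432 = 262438
a_9 = 5*262438 - 54774 = 1257416
a_{10} = 5*1257416 - 262438 = 6024642
a_{11} = 5*6024642 - 1257416 = 28865794

28865794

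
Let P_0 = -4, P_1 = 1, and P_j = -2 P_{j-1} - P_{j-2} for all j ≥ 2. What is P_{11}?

-29

P_2 = -2·1 - (-4) = 2
P_3 = -2·2 - 1 = -5
P_4 = -2·(-5) - 2 = 8
P_5 = -2·8 - (-5) = -11
P_6 = -2·(-11) - 8 = 14
P_7 = -2·14 - (-11) = -17
P_8 = -2·(-17) - 14 = 20
P_9 = -2·20 - (-17) = -23
P_{10} = -2·(-23) - 20 = 26
P_{11} = -2·26 - (-23) = -29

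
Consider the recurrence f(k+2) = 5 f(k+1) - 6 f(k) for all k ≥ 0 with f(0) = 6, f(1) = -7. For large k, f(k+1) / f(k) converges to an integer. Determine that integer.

3

The characteristic equation is r^2 - 5r + 6 = 0, which factors as (r - 3)(r - 2) = 0.
So the roots are 3 and 2. Since |3| > |2| and the coefficient of 3^k is non-zero, the ratio tends to 3.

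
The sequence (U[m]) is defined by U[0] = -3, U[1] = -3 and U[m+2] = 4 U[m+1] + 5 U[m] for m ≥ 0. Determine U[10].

U[2] = 4*(-3) + 5*(-3) = -27
U[3] = 4*(-27) + 5*(-3) = -123
U[4] = 4*(-123) + 5*(-27) = -627
U[5] = 4*(-627) + 5*(-123) = -3123
U[6] = 4*(-3123) + 5*(-627) = -15627
U[7] = 4*(-15627) + 5*(-3123) = -78123
U[8] = 4*(-78123) + 5*(-15627) = -390627
U[9] = 4*(-390627) + 5*(-78123) = -1953123
U[10] = 4*(-1953123) + 5*(-390627) = -9765627

-9765627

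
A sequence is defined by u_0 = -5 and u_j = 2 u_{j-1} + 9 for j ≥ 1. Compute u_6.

247

u_1 = 2(-5) + 9 = -1
u_2 = 2(-1) + 9 = 7
u_3 = 2(7) + 9 = 23
u_4 = 2(23) + 9 = 55
u_5 = 2(55) + 9 = 119
u_6 = 2(119) + 9 = 247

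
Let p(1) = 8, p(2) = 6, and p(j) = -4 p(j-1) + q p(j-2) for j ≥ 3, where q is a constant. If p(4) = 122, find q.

-1

p(3) = -24 + 8q
p(4) = 96 - 26q
So 96 - 26q = 122, giving q = -1.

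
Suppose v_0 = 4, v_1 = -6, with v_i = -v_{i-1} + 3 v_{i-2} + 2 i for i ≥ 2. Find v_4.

108

v_2 = -(-6) + 3*4 + 4 = 22
v_3 = -22 + 3*(-6) + 6 = -34
v_4 = -(-34) + 3*22 + 8 = 108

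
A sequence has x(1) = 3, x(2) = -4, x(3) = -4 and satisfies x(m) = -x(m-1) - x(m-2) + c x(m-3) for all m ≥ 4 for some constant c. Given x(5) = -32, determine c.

4

x(4) = 8 + 3c
x(5) = -4 - 7c
So -4 - 7c = -32, giving c = 4.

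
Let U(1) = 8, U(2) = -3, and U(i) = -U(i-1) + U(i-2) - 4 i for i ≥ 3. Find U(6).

-39

U(3) = -(-3) + 8 - 12 = -1
U(4) = -(-1) + (-3) - 16 = -18
U(5) = -(-18) + (-1) - 20 = -3
U(6) = -(-3) + (-18) - 24 = -39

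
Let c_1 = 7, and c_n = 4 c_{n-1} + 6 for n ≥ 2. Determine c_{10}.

2359294

c_2 = 4*7 + 6 = 34
c_3 = 4*34 + 6 = 142
c_4 = 4*142 + 6 = 574
c_5 = 4*574 + 6 = 2302
c_6 = 4*2302 + 6 = 9214
c_7 = 4*9214 + 6 = 36862
c_8 = 4*36862 + 6 = 147454
c_9 = 4*147454 + 6 = 589822
c_{10} = 4*589822 + 6 = 2359294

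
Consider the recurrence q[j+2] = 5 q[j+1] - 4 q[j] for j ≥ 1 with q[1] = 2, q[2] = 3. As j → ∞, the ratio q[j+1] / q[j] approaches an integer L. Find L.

The characteristic equation is r^2 - 5r + 4 = 0, which factors as (r - 4)(r - 1) = 0.
So the roots are 4 and 1. Since |4| > |1| and the coefficient of 4^j is non-zero, the ratio tends to 4.

4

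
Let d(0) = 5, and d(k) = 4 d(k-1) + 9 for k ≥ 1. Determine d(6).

d(1) = 4*5 + 9 = 29
d(2) = 4*29 + 9 = 125
d(3) = 4*125 + 9 = 509
d(4) = 4*509 + 9 = 2045
d(5) = 4*2045 + 9 = 8189
d(6) = 4*8189 + 9 = 32765

32765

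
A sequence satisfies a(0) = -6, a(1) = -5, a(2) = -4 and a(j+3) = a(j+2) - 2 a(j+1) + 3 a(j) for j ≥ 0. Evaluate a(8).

a(3) = (-4) - 2(-5) + 3(-6) = -12
a(4) = (-12) - 2(-4) + 3(-5) = -19
a(5) = (-19) - 2(-12) + 3(-4) = -7
a(6) = (-7) - 2(-19) + 3(-12) = -5
a(7) = (-5) - 2(-7) + 3(-19) = -48
a(8) = (-48) - 2(-5) + 3(-7) = -59

-59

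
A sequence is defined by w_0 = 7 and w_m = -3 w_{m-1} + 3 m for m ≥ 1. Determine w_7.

w_1 = -3*7 + 3 = -18
w_2 = -3*(-18) + 6 = 60
w_3 = -3*60 + 9 = -171
w_4 = -3*(-171) + 12 = 525
w_5 = -3*525 + 15 = -1560
w_6 = -3*(-1560) + 18 = 4698
w_7 = -3*4698 + 21 = -14073

-14073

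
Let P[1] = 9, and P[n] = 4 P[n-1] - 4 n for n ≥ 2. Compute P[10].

P[2] = 4·9 - 8 = 28
P[3] = 4·28 - 12 = 100
P[4] = 4·100 - 16 = 384
P[5] = 4·384 - 20 = 1516
P[6] = 4·1516 - 24 = 6040
P[7] = 4·6040 - 28 = 24132
P[8] = 4·24132 - 32 = 96496
P[9] = 4·96496 - 36 = 385948
P[10] = 4·385948 - 40 = 1543752

1543752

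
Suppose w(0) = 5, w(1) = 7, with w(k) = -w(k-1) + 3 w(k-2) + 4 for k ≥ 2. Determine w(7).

w(2) = -7 + 3·5 + 4 = 12
w(3) = -12 + 3·7 + 4 = 13
w(4) = -13 + 3·12 + 4 = 27
w(5) = -27 + 3·13 + 4 = 16
w(6) = -16 + 3·27 + 4 = 69
w(7) = -69 + 3·16 + 4 = -17

-17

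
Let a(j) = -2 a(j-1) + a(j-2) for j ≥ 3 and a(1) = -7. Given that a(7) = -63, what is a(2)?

Let a(2) = x.
a(3) = -7 - 2x
a(4) = 14 + 5x
a(5) = -35 - 12x
a(6) = 84 + 29x
a(7) = -203 - 70x
So -203 - 70x = -63, giving x = -2.

-2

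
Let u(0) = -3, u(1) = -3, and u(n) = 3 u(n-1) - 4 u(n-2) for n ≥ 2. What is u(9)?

-1371

u(2) = 3·(-3) - 4·(-3) = 3
u(3) = 3·3 - 4·(-3) = 21
u(4) = 3·21 - 4·3 = 51
u(5) = 3·51 - 4·21 = 69
u(6) = 3·69 - 4·51 = 3
u(7) = 3·3 - 4·69 = -267
u(8) = 3·(-267) - 4·3 = -813
u(9) = 3·(-813) - 4·(-267) = -1371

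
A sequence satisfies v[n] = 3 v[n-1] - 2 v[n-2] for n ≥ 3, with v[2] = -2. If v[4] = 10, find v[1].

Let v[1] = z.
v[3] = -6 - 2z
v[4] = -14 - 6z
So -14 - 6z = 10, giving z = -4.

-4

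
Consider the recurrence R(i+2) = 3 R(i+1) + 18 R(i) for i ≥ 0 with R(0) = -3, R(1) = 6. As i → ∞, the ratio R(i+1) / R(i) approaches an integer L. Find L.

The characteristic equation is r^2 - 3r - 18 = 0, which factors as (r - 6)(r + 3) = 0.
So the roots are 6 and -3. Since |6| > |-3| and the coefficient of 6^i is non-zero, the ratio tends to 6.

6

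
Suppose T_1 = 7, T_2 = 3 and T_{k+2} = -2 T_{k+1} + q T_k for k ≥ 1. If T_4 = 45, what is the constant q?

-3

T_3 = -6 + 7q
T_4 = 12 - 11q
So 12 - 11q = 45, giving q = -3.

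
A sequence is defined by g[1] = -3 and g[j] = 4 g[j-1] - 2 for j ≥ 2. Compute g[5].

-938

g[2] = 4(-3) - 2 = -14
g[3] = 4(-14) - 2 = -58
g[4] = 4(-58) - 2 = -234
g[5] = 4(-234) - 2 = -938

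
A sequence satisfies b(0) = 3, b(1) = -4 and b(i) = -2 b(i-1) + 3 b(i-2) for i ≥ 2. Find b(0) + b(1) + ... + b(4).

113

b(2) = -2·(-4) + 3·3 = 17
b(3) = -2·17 + 3·(-4) = -46
b(4) = -2·(-46) + 3·17 = 143
Sum = 3 + (-4) + 17 + (-46) + 143 = 113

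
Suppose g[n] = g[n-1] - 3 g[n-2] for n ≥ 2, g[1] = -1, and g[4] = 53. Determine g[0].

8

Let g[0] = v.
g[2] = -1 - 3v
g[3] = 2 - 3v
g[4] = 5 + 6v
So 5 + 6v = 53, giving v = 8.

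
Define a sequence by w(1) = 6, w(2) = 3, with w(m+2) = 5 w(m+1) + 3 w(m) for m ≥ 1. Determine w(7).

29742

w(3) = 5*3 + 3*6 = 33
w(4) = 5*33 + 3*3 = 174
w(5) = 5*174 + 3*33 = 969
w(6) = 5*969 + 3*174 = 5367
w(7) = 5*5367 + 3*969 = 29742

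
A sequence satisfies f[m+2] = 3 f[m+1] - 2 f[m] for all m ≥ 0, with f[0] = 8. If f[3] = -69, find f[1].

Let f[1] = w.
f[2] = -16 + 3w
f[3] = -48 + 7w
So -48 + 7w = -69, giving w = -3.

-3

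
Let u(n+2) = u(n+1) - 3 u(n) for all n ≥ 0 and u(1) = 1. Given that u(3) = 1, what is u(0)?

Let u(0) = w.
u(2) = 1 - 3w
u(3) = -2 - 3w
So -2 - 3w = 1, giving w = -1.

-1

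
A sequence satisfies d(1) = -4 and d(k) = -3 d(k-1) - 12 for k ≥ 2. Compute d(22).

10460353200

The fixed point is -12/(1 + 3) = -3, so d(k) + 3 = -3(d(k-1) + 3).
Hence d(k) = -1·(-3)^{k-1} - 3.
d(22) = -1·(-3)^{21} - 3 = -1·-10460353203 - 3 = 10460353200.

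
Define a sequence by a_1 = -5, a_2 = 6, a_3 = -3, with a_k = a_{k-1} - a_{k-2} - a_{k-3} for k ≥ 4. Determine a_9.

7

a_4 = (-3) - 6 - (-5) = -4
a_5 = (-4) - (-3) - 6 = -7
a_6 = (-7) - (-4) - (-3) = 0
a_7 = 0 - (-7) - (-4) = 11
a_8 = 11 - 0 - (-7) = 18
a_9 = 18 - 11 - 0 = 7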